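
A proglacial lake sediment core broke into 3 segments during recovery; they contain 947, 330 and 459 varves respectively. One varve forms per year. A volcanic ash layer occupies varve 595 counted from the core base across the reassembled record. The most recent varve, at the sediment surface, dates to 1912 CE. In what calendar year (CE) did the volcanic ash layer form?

771 CE

Total varves = 947 + 330 + 459 = 1736.
The volcanic ash layer sits at varve 595 from the core base, so 1736 − 595 = 1141 varves formed after it.
The varve at the sediment surface is 1912 CE, so the volcanic ash layer dates to 1912 − 1141 = 771 CE.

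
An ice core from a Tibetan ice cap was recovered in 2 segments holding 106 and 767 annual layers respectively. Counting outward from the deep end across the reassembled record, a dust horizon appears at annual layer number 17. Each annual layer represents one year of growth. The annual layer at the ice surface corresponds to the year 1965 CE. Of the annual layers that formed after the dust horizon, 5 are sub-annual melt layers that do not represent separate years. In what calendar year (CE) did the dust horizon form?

Total annual layers = 106 + 767 = 873.
The dust horizon sits at annual layer 17 from the deep end, so 873 − 17 = 856 annual layers formed after it.
856 − 5 false = 851 true annual layers after the dust horizon.
Counting back 851 years from 1965 CE places the dust horizon in 1965 − 851 = 1114 CE.

1114 CE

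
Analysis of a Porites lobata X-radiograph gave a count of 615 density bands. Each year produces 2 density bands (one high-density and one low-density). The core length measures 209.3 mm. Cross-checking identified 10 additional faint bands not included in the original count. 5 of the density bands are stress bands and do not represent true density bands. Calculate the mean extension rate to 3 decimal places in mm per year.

0.675 mm per year

True density band count = 615 − 5 + 10 = 620.
620 density bands at 2 per year is 620 / 2 = 310 years.
Mean rate = 209.3 mm / 310 years ≈ 0.675 mm per year.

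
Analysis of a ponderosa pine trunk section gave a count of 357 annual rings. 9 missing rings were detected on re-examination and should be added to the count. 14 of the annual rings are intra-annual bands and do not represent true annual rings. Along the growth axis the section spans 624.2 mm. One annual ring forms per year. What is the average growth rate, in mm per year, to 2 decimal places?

1.77 mm per year

True annual ring count = 357 − 14 + 9 = 352.
Mean rate = 624.2 mm / 352 years ≈ 1.77 mm per year.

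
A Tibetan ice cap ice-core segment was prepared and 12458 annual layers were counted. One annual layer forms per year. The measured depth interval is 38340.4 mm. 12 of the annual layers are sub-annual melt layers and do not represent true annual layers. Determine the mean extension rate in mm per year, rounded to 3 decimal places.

True annual layer count = 12458 − 12 = 12446.
38340.4 mm over 12446 years gives 38340.4 / 12446 ≈ 3.081 mm per year.

3.081 mm per year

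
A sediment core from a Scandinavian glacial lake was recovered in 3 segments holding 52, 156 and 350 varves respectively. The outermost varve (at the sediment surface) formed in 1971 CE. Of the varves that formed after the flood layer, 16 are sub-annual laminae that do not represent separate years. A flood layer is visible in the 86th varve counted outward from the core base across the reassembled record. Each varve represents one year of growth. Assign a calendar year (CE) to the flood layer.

Total varves = 52 + 156 + 350 = 558.
The flood layer sits at varve 86 from the core base, so 558 − 86 = 472 varves formed after it.
Removing the 16 false varves leaves 472 − 16 = 456 true varves beyond the flood layer.
The varve at the sediment surface is 1971 CE, so the flood layer dates to 1971 − 456 = 1515 CE.

1515 CE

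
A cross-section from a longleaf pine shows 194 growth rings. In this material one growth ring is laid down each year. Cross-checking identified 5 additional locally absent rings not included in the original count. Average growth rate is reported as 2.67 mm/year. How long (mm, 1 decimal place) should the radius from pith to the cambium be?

531.3 mm

Adjusted count: 194 + 5 = 199 growth rings.
Length ≈ 2.67 × 199 = 531.3 mm.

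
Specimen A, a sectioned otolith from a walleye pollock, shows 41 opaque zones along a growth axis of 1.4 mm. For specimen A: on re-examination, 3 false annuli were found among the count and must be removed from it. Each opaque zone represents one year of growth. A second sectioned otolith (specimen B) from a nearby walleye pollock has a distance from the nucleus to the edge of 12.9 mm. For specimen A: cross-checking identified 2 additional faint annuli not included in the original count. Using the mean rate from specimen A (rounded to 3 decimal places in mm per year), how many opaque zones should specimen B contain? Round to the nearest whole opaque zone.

369 opaque zones

Specimen A: adjusted count: 41 − 3 + 2 = 40 opaque zones.
A: Mean rate = 1.4 mm / 40 years ≈ 0.035 mm/year.
Specimen B: 12.9 mm / 0.035 mm per year = 368.57 years ≈ 369 opaque zones.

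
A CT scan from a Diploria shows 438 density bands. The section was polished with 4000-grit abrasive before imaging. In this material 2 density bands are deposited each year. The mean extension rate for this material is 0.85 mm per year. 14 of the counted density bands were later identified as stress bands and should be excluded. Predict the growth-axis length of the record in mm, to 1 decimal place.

After corrections the count is 438 − 14 = 424 density bands.
424 density bands at 2 per year is 424 / 2 = 212 years.
212 years at 0.85 mm/year gives 0.85 × 212 = 180.2 mm.

180.2 mm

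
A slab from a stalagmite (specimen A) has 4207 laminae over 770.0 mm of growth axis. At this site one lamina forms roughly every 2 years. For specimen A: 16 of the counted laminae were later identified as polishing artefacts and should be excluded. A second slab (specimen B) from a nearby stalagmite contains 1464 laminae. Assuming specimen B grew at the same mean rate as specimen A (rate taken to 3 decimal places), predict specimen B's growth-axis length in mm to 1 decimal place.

269.4 mm

Specimen A: after corrections the count is 4207 − 16 = 4191 laminae.
Specimen A: multiplying by 2 years per lamina: 4191 × 2 = 8382 years.
A: 770.0 mm over 8382 years gives 770.0 / 8382 ≈ 0.092 mm/yr.
Specimen B: at 2 years per lamina, 1464 × 2 = 2928 years. For B, 0.092 mm/year × 2928 years = 269.4 mm.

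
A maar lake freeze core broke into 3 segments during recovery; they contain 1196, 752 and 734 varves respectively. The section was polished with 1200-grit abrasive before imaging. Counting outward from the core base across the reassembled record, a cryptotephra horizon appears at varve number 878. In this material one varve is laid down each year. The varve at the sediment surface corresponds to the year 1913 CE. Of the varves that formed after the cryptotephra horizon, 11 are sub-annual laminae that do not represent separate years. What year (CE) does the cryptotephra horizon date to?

120 CE

Total varves = 1196 + 752 + 734 = 2682.
The cryptotephra horizon sits at varve 878 from the core base, so 2682 − 878 = 1804 varves formed after it.
Excluding 11 false varves: 1804 − 11 = 1793.
Counting back 1793 years from 1913 CE places the cryptotephra horizon in 1913 − 1793 = 120 CE.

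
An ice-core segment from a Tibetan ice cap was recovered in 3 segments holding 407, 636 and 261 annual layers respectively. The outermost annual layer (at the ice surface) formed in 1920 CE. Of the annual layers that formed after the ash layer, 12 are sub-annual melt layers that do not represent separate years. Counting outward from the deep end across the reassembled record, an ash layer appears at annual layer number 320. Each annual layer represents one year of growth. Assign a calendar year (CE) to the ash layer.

Total annual layers = 407 + 636 + 261 = 1304.
The ash layer sits at annual layer 320 from the deep end, so 1304 − 320 = 984 annual layers formed after it.
984 − 12 false = 972 true annual layers after the ash layer.
Counting back 972 years from 1920 CE places the ash layer in 1920 − 972 = 948 CE.

948 CE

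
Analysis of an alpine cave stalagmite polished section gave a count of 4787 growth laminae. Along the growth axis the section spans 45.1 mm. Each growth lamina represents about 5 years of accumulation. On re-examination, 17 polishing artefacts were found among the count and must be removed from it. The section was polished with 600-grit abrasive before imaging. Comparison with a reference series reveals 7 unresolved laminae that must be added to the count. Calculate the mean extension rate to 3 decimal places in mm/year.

0.002 mm/year

True growth lamina count = 4787 − 17 + 7 = 4777.
4777 growth laminae at 5 years each span 4777 × 5 = 23885 years.
Mean rate = 45.1 mm / 23885 years ≈ 0.002 mm/year.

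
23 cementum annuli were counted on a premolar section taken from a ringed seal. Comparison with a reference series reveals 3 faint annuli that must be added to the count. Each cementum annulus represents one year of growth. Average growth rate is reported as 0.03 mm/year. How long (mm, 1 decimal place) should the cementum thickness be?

0.8 mm

Correcting the raw count gives 23 + 3 = 26 true cementum annuli.
Predicted length = 0.03 mm/year × 26 years = 0.8 mm.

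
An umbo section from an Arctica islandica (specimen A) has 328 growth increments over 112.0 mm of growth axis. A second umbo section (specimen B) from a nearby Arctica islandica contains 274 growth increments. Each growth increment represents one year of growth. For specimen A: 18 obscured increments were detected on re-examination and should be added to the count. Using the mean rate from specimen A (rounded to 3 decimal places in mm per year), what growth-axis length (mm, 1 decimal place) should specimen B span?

Specimen A: correcting the raw count gives 328 + 18 = 346 true growth increments.
A: Extension rate ≈ 112.0 / 346 = 0.324 mm/yr.
Length of B = 0.324 × 274 = 88.8 mm.

88.8 mm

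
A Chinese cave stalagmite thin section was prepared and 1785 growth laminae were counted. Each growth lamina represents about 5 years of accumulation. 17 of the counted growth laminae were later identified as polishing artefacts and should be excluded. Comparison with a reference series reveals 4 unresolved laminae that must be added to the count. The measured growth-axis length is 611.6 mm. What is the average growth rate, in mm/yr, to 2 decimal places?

0.07 mm/yr

Adjusted count: 1785 − 17 + 4 = 1772 growth laminae.
At 5 years per growth lamina, 1772 × 5 = 8860 years.
Extension rate ≈ 611.6 / 8860 = 0.07 mm/yr.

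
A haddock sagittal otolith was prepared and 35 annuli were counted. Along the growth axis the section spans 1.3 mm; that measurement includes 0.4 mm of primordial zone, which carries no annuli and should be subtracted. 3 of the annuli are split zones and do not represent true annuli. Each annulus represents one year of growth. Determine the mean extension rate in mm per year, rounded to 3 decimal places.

0.028 mm per year

True annulus count = 35 − 3 = 32.
The growth record spans 1.3 − 0.4 = 0.9 mm.
0.9 mm over 32 years gives 0.9 / 32 ≈ 0.028 mm per year.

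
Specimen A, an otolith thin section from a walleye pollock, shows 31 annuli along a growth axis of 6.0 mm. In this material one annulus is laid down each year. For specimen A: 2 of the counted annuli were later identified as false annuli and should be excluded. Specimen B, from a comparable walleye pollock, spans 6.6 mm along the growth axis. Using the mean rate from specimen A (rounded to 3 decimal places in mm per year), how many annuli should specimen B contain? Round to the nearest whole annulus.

Specimen A: correcting the raw count gives 31 − 2 = 29 true annuli.
A: Extension rate ≈ 6.0 / 29 = 0.207 mm/yr.
Specimen B: 6.6 mm / 0.207 mm per year = 31.88 years ≈ 32 annuli.

32 annuli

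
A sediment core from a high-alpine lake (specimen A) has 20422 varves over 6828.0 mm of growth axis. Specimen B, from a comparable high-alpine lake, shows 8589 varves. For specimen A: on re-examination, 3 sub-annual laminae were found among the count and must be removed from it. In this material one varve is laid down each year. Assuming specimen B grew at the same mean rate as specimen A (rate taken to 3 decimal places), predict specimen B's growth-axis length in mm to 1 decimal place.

2868.7 mm

Specimen A: correcting the raw count gives 20422 − 3 = 20419 true varves.
A: Extension rate ≈ 6828.0 / 20419 = 0.334 mm per year.
B's length ≈ 0.334 × 8589 = 2868.7 mm.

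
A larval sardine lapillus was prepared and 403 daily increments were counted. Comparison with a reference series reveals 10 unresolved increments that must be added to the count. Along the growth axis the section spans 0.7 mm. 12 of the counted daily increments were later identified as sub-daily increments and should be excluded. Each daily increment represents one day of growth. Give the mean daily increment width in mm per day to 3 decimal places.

Adjusted count: 403 − 12 + 10 = 401 daily increments.
0.7 mm over 401 days gives 0.7 / 401 ≈ 0.002 mm per day.

0.002 mm per day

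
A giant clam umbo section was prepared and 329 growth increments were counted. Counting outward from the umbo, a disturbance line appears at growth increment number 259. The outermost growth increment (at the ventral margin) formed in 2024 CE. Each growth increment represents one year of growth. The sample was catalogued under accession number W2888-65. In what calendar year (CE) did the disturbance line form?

1954 CE

The disturbance line sits at growth increment 259 from the umbo, so 329 − 259 = 70 growth increments formed after it.
The growth increment at the ventral margin is 2024 CE, so the disturbance line dates to 2024 − 70 = 1954 CE.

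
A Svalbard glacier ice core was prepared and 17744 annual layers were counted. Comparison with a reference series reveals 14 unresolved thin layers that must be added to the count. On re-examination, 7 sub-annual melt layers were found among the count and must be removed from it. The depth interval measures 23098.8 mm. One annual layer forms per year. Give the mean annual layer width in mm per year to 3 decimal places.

Correcting the raw count gives 17744 − 7 + 14 = 17751 true annual layers.
Mean rate = 23098.8 mm / 17751 years ≈ 1.301 mm per year.

1.301 mm per year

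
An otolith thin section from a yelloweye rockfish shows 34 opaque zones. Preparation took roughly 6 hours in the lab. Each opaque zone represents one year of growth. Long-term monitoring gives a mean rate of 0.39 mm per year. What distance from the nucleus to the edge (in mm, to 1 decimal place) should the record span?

13.3 mm

34 years of growth are recorded.
Predicted length = 0.39 mm/year × 34 years = 13.3 mm.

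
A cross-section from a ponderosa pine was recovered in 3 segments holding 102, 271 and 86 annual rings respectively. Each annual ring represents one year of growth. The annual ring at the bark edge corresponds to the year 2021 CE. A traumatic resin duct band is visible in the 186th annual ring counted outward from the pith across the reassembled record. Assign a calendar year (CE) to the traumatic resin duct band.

1748 CE

Total annual rings = 102 + 271 + 86 = 459.
459 − 186 = 273 annual rings lie beyond the traumatic resin duct band toward the bark edge.
The annual ring at the bark edge is 2021 CE, so the traumatic resin duct band dates to 2021 − 273 = 1748 CE.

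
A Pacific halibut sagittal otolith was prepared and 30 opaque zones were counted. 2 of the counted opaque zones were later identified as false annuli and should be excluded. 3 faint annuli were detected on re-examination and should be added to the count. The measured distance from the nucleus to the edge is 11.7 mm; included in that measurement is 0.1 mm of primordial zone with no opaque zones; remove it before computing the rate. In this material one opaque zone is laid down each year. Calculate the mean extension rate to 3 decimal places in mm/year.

Adjusted count: 30 − 2 + 3 = 31 opaque zones.
Net length = 11.7 − 0.1 = 11.6 mm.
Mean rate = 11.6 mm / 31 years ≈ 0.374 mm/year.

0.374 mm/year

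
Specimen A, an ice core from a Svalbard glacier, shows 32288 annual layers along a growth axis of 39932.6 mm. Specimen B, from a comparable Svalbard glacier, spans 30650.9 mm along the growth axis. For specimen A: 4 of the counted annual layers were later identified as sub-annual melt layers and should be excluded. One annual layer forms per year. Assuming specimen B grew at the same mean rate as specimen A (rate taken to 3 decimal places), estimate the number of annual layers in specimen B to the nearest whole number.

24778 annual layers

Specimen A: correcting the raw count gives 32288 − 4 = 32284 true annual layers.
A: 39932.6 mm over 32284 years gives 39932.6 / 32284 ≈ 1.237 mm/year.
Specimen B: 30650.9 mm / 1.237 mm per year = 24778.42 years ≈ 24778 annual layers.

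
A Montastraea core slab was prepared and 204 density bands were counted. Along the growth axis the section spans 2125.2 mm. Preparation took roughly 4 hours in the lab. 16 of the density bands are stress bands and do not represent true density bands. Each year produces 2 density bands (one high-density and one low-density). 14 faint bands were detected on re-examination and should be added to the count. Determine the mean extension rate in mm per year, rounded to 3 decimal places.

True density band count = 204 − 16 + 14 = 202.
202 density bands at 2 per year is 202 / 2 = 101 years.
Extension rate ≈ 2125.2 / 101 = 21.042 mm per year.

21.042 mm per year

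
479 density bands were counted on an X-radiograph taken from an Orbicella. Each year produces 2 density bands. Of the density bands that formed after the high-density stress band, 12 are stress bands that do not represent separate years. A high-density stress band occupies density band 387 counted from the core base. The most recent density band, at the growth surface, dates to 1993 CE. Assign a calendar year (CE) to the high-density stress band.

Between density band 387 and the growth surface there are 479 − 387 = 92 density bands.
92 − 12 false = 80 true density bands after the high-density stress band.
With 2 density bands per year, 80 / 2 = 40 years.
1993 − 40 = 1953 CE.

1953 CE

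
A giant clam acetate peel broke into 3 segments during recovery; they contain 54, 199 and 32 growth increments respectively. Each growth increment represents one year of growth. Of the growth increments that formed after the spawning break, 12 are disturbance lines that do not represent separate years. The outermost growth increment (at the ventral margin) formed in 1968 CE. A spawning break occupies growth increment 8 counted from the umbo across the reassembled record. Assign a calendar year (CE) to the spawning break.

Total growth increments = 54 + 199 + 32 = 285.
The spawning break sits at growth increment 8 from the umbo, so 285 − 8 = 277 growth increments formed after it.
Excluding 12 false growth increments: 277 − 12 = 265.
The growth increment at the ventral margin is 1968 CE, so the spawning break dates to 1968 − 265 = 1703 CE.

1703 CE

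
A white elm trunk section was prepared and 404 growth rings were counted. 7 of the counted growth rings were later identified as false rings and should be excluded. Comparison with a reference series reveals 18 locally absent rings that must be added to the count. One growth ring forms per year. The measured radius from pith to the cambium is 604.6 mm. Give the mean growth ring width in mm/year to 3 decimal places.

True growth ring count = 404 − 7 + 18 = 415.
Mean rate = 604.6 mm / 415 years ≈ 1.457 mm/year.

1.457 mm/year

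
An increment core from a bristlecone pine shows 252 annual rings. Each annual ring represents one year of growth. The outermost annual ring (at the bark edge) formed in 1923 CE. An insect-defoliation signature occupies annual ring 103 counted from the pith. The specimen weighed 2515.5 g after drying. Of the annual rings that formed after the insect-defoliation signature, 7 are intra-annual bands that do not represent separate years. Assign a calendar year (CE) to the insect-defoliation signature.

1781 CE

Between annual ring 103 and the bark edge there are 252 − 103 = 149 annual rings.
Removing the 7 false annual rings leaves 149 − 7 = 142 true annual rings beyond the insect-defoliation signature.
Counting back 142 years from 1923 CE places the insect-defoliation signature in 1923 − 142 = 1781 CE.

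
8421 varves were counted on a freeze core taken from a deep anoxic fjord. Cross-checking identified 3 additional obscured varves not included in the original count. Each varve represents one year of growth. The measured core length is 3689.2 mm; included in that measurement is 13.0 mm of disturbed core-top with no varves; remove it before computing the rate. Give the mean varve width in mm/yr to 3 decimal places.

True varve count = 8421 + 3 = 8424.
Net length = 3689.2 − 13.0 = 3676.2 mm.
Mean rate = 3676.2 mm / 8424 years ≈ 0.436 mm/yr.

0.436 mm/yr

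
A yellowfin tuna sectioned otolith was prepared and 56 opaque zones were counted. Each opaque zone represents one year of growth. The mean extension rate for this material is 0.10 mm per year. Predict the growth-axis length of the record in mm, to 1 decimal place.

The record spans 56 years at 0.10 mm per year.
56 years at 0.10 mm/year gives 0.10 × 56 = 5.6 mm.

5.6 mm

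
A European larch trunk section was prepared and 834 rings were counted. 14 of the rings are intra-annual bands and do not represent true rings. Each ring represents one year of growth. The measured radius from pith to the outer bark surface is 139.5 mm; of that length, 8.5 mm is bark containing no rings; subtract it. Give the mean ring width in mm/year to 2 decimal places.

After corrections the count is 834 − 14 = 820 rings.
Net length = 139.5 − 8.5 = 131.0 mm.
131.0 mm over 820 years gives 131.0 / 820 ≈ 0.16 mm/year.

0.16 mm/year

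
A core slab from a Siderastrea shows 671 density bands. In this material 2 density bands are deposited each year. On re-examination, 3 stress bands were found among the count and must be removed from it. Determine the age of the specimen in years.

334 years

Correcting the raw count gives 671 − 3 = 668 true density bands.
With 2 density bands per year, 668 / 2 = 334 years.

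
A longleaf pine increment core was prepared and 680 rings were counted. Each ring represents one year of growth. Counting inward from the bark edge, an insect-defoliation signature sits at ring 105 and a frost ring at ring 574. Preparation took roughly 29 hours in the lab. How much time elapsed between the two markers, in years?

574 − 105 = 469 rings lie between the two events.
At one ring per year, 469 years elapsed between them.

469 years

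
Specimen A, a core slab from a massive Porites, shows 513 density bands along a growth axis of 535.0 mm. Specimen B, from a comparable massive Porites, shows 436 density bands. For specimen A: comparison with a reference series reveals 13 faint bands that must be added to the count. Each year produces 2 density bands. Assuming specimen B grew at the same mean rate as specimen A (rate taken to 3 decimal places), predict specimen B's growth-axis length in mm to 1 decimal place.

443.4 mm

Specimen A: correcting the raw count gives 513 + 13 = 526 true density bands.
Specimen A: with 2 density bands per year, 526 / 2 = 263 years.
A: Mean rate = 535.0 mm / 263 years ≈ 2.034 mm per year.
Specimen B: dividing by 2 density bands per year: 436 / 2 = 218 years. B's length ≈ 2.034 × 218 = 443.4 mm.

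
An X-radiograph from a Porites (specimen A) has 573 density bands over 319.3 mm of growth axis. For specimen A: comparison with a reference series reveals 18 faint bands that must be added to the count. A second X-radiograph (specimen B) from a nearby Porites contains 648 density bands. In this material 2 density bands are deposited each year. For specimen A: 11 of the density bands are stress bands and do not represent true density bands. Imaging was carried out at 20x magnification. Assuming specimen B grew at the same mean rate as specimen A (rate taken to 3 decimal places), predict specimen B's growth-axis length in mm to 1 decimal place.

356.7 mm

Specimen A: correcting the raw count gives 573 − 11 + 18 = 580 true density bands.
Specimen A: 580 density bands at 2 per year is 580 / 2 = 290 years.
A: Extension rate ≈ 319.3 / 290 = 1.101 mm per year.
Specimen B: dividing by 2 density bands per year: 648 / 2 = 324 years. B's length ≈ 1.101 × 324 = 356.7 mm.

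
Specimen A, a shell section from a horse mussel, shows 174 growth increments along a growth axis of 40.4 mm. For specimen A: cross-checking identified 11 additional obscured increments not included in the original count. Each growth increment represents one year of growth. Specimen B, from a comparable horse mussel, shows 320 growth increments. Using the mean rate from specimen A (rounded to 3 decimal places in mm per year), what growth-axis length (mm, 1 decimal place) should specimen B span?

69.8 mm

Specimen A: after corrections the count is 174 + 11 = 185 growth increments.
A: Extension rate ≈ 40.4 / 185 = 0.218 mm/year.
Length of B = 0.218 × 320 = 69.8 mm.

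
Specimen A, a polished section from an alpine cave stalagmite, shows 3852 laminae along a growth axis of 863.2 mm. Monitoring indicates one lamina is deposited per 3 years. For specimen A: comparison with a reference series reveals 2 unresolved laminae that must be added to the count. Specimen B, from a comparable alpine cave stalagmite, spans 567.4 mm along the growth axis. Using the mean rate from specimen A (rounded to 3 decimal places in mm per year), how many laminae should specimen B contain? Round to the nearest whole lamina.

Specimen A: correcting the raw count gives 3852 + 2 = 3854 true laminae.
Specimen A: multiplying by 3 years per lamina: 3854 × 3 = 11562 years.
A: Mean rate = 863.2 mm / 11562 years ≈ 0.075 mm per year.
B spans 567.4 / 0.075 = 7565.33 years; at 3 years per lamina that is 7565.33 / 3 ≈ 2522 laminae.

2522 laminae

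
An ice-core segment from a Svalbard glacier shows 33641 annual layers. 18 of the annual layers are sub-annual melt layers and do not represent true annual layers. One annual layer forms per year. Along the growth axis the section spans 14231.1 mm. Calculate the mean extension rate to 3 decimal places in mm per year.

0.423 mm per year

Correcting the raw count gives 33641 − 18 = 33623 true annual layers.
Extension rate ≈ 14231.1 / 33623 = 0.423 mm per year.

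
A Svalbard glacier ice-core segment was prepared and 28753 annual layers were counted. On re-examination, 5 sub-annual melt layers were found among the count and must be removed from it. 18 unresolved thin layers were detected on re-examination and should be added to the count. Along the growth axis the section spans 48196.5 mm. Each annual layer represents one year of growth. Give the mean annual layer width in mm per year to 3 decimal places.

1.675 mm per year

Adjusted count: 28753 − 5 + 18 = 28766 annual layers.
Mean rate = 48196.5 mm / 28766 years ≈ 1.675 mm per year.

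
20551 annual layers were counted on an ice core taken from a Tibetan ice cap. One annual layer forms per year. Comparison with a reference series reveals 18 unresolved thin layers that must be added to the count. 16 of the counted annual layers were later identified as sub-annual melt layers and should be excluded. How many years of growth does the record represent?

20553 years

After corrections the count is 20551 − 16 + 18 = 20553 annual layers.
With a one-to-one annual layer periodicity this is 20553 years.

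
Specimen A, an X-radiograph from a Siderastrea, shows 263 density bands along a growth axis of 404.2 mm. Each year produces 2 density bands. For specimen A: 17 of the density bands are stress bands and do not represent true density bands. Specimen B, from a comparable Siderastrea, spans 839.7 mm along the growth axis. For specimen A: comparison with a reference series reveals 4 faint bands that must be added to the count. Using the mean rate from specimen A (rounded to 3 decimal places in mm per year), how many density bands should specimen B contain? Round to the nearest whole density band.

519 density bands

Specimen A: true density band count = 263 − 17 + 4 = 250.
Specimen A: 250 density bands at 2 per year is 250 / 2 = 125 years.
A: 404.2 mm over 125 years gives 404.2 / 125 ≈ 3.234 mm/year.
B spans 839.7 / 3.234 = 259.65 years; at 2 density bands per year that is 259.65 × 2 ≈ 519 density bands.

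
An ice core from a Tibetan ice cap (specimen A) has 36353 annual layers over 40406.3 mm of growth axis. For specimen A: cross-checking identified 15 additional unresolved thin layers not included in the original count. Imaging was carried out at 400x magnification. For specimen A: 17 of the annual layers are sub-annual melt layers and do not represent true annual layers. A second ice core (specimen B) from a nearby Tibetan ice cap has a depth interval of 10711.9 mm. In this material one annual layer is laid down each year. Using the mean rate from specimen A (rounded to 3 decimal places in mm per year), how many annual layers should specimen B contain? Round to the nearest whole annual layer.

Specimen A: after corrections the count is 36353 − 17 + 15 = 36351 annual layers.
A: Extension rate ≈ 40406.3 / 36351 = 1.112 mm per year.
B spans 10711.9 / 1.112 = 9633.00 years ≈ 9633 annual layers.

9633 annual layers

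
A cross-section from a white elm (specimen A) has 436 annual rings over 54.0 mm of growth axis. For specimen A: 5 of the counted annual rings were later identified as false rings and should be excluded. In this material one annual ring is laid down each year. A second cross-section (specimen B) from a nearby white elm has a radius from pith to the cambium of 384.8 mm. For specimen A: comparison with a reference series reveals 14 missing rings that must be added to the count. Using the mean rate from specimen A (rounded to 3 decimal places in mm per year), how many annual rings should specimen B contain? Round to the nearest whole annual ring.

3180 annual rings

Specimen A: correcting the raw count gives 436 − 5 + 14 = 445 true annual rings.
A: Mean rate = 54.0 mm / 445 years ≈ 0.121 mm per year.
Specimen B: 384.8 mm / 0.121 mm per year = 3180.17 years ≈ 3180 annual rings.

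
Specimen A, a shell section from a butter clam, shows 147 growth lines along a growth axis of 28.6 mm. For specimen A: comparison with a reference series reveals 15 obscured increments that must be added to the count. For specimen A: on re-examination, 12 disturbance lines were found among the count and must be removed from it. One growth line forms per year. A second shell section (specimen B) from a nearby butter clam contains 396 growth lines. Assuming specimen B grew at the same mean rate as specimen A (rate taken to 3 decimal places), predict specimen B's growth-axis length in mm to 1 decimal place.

75.6 mm

Specimen A: true growth line count = 147 − 12 + 15 = 150.
A: 28.6 mm over 150 years gives 28.6 / 150 ≈ 0.191 mm/yr.
For B, 0.191 mm/year × 396 years = 75.6 mm.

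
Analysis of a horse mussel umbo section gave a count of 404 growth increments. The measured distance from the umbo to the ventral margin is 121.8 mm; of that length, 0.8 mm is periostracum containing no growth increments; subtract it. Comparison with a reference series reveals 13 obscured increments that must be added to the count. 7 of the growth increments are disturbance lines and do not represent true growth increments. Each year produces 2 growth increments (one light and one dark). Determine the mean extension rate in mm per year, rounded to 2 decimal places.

Correcting the raw count gives 404 − 7 + 13 = 410 true growth increments.
410 growth increments at 2 per year is 410 / 2 = 205 years.
Removing the 0.8 mm offcut leaves 121.8 − 0.8 = 121.0 mm.
121.0 mm over 205 years gives 121.0 / 205 ≈ 0.59 mm per year.

0.59 mm per year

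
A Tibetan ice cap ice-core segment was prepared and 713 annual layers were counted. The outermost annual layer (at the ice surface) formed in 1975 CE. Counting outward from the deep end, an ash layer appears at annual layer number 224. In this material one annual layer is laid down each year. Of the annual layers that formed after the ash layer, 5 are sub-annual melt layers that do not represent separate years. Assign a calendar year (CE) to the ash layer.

The ash layer sits at annual layer 224 from the deep end, so 713 − 224 = 489 annual layers formed after it.
Removing the 5 false annual layers leaves 489 − 5 = 484 true annual layers beyond the ash layer.
1975 − 484 = 1491 CE.

1491 CE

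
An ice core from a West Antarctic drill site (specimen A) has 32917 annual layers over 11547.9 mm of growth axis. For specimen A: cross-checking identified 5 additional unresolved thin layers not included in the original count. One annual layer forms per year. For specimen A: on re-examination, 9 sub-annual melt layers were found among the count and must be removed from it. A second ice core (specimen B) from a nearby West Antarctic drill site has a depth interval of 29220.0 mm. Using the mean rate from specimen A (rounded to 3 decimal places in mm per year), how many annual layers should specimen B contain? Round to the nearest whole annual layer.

Specimen A: after corrections the count is 32917 − 9 + 5 = 32913 annual layers.
A: 11547.9 mm over 32913 years gives 11547.9 / 32913 ≈ 0.351 mm/year.
For B, 29220.0 / 0.351 = 83247.86 years ≈ 83248 annual layers.

83248 annual layers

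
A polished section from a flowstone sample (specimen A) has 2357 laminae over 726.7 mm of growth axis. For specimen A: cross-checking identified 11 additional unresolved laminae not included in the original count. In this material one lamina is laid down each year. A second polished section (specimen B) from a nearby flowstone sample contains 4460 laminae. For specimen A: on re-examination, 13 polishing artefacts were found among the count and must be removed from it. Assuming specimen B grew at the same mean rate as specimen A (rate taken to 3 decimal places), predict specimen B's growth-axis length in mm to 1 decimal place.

1378.1 mm

Specimen A: true lamina count = 2357 − 13 + 11 = 2355.
A: 726.7 mm over 2355 years gives 726.7 / 2355 ≈ 0.309 mm/year.
For B, 0.309 mm/year × 4460 years = 1378.1 mm.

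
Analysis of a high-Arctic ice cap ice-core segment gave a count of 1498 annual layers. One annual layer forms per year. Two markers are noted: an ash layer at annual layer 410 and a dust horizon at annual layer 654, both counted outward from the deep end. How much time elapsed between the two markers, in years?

244 years

Separation: 654 − 410 = 244 annual layers.
One annual layer per year makes the interval 244 years.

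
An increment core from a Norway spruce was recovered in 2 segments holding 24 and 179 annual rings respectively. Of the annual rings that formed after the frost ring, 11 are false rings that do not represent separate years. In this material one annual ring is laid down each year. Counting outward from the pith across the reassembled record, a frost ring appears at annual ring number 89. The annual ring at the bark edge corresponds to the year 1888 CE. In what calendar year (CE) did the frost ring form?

1785 CE

Total annual rings = 24 + 179 = 203.
203 − 89 = 114 annual rings lie beyond the frost ring toward the bark edge.
Removing the 11 false annual rings leaves 114 − 11 = 103 true annual rings beyond the frost ring.
The annual ring at the bark edge is 1888 CE, so the frost ring dates to 1888 − 103 = 1785 CE.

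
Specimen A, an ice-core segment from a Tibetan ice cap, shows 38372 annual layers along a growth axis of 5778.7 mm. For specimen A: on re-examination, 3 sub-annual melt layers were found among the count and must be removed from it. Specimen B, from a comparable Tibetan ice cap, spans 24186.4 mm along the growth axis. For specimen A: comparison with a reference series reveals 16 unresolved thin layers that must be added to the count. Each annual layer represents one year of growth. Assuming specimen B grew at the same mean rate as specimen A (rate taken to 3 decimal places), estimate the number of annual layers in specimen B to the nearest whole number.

160175 annual layers

Specimen A: correcting the raw count gives 38372 − 3 + 16 = 38385 true annual layers.
A: Extension rate ≈ 5778.7 / 38385 = 0.151 mm/yr.
Specimen B: 24186.4 mm / 0.151 mm per year = 160174.83 years ≈ 160175 annual layers.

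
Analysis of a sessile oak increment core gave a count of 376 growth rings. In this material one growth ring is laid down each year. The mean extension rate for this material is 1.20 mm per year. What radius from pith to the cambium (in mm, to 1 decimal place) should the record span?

The record spans 376 years at 1.20 mm per year.
Length ≈ 1.20 × 376 = 451.2 mm.

451.2 mm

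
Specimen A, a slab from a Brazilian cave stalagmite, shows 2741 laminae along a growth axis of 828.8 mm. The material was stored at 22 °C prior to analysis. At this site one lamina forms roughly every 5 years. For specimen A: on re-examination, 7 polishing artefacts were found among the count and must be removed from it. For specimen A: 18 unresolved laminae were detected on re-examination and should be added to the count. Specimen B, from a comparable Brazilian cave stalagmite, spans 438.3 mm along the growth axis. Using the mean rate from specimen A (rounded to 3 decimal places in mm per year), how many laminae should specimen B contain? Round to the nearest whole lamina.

Specimen A: true lamina count = 2741 − 7 + 18 = 2752.
Specimen A: at 5 years per lamina, 2752 × 5 = 13760 years.
A: Extension rate ≈ 828.8 / 13760 = 0.060 mm per year.
B spans 438.3 / 0.060 = 7305.00 years; at 5 years per lamina that is 7305.00 / 5 ≈ 1461 laminae.

1461 laminae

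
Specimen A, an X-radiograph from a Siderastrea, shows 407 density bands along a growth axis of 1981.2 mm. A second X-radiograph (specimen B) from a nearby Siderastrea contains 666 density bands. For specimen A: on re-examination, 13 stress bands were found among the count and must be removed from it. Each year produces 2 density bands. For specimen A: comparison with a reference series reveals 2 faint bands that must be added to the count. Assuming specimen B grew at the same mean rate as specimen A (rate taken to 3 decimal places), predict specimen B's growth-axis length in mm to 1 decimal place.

Specimen A: adjusted count: 407 − 13 + 2 = 396 density bands.
Specimen A: with 2 density bands per year, 396 / 2 = 198 years.
A: Extension rate ≈ 1981.2 / 198 = 10.006 mm/yr.
Specimen B: 666 density bands at 2 per year is 666 / 2 = 333 years. B's length ≈ 10.006 × 333 = 3332.0 mm.

3332.0 mm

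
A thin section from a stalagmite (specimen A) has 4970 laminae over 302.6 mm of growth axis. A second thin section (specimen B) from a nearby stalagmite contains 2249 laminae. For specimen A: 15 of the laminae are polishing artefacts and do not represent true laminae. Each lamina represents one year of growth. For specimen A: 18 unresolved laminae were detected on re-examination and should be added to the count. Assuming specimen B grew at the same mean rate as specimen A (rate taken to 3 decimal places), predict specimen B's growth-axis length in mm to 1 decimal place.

Specimen A: true lamina count = 4970 − 15 + 18 = 4973.
A: Extension rate ≈ 302.6 / 4973 = 0.061 mm/year.
B's length ≈ 0.061 × 2249 = 137.2 mm.

137.2 mm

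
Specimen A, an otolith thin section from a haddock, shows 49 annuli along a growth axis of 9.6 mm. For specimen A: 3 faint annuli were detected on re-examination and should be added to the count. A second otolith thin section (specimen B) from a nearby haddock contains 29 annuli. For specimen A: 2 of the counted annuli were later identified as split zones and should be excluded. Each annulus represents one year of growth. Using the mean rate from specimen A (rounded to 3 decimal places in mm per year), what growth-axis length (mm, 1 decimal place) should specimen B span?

5.6 mm

Specimen A: after corrections the count is 49 − 2 + 3 = 50 annuli.
A: 9.6 mm over 50 years gives 9.6 / 50 ≈ 0.192 mm/year.
Length of B = 0.192 × 29 = 5.6 mm.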